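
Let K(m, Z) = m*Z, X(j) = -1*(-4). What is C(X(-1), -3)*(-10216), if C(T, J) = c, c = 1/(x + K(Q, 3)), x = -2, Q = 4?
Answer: -5108/5 ≈ -1021.6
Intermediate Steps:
X(j) = 4
K(m, Z) = Z*m
c = 1/10 (c = 1/(-2 + 3*4) = 1/(-2 + 12) = 1/10 ≈ 0.10000)
C(T, J) = 1/10
C(X(-1), -3)*(-10216) = (1/10)*(-10216) = -5108/5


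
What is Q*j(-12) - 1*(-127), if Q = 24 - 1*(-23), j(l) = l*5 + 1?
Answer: -2646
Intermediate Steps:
j(l) = 1 + 5*l (j(l) = 5*l + 1 = 1 + 5*l)
Q = 47 (Q = 24 + 23 = 47)
Q*j(-12) - 1*(-127) = 47*(1 + 5*(-12)) - 1*(-127) = 47*(1 - 60) + 127 = 47*(-59) + 127 = -2773 + 127 = -2646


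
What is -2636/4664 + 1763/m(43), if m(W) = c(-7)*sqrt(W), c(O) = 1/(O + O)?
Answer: -659/1166 - 574*sqrt(43) ≈ -3764.5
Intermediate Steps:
c(O) = 1/(2*O)
m(W) = -sqrt(W)/14 (m(W) = ((1/2)/(-7))*sqrt(W) = ((1/2)*(-1/7))*sqrt(W) = -sqrt(W)/14)
-2636/4664 + 1763/m(43) = -2636/4664 + 1763/((-sqrt(43)/14)) = -2636*1/4664 + 1763*(-14*sqrt(43)/43) = -659/1166 - 574*sqrt(43)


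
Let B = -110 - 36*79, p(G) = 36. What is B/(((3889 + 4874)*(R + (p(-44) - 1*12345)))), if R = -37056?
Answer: 2954/432585495 ≈ 6.8287e-6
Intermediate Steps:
B = -2954 (B = -110 - 2844 = -2954)
B/(((3889 + 4874)*(R + (p(-44) - 1*12345)))) = -2954*1/((-37056 + (36 - 1*12345))*(3889 + 4874)) = -2954*1/(8763*(-37056 + (36 - 12345))) = -2954*1/(8763*(-37056 - 12309)) = -2954/(8763*(-49365)) = -2954/(-432585495) = -2954*(-1/432585495) = 2954/432585495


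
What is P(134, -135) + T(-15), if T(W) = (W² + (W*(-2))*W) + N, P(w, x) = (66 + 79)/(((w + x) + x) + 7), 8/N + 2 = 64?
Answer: -903754/3999 ≈ -226.00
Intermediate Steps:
N = 4/31 (N = 8/(-2 + 64) = 8/62 = 8*(1/62) = 4/31 ≈ 0.12903)
P(w, x) = 145/(7 + w + 2*x) (P(w, x) = 145/((w + 2*x) + 7) = 145/(7 + w + 2*x))
T(W) = 4/31 - W² (T(W) = (W² + (W*(-2))*W) + 4/31 = (W² + (-2*W)*W) + 4/31 = (W² - 2*W²) + 4/31 = -W² + 4/31 = 4/31 - W²)
P(134, -135) + T(-15) = 145/(7 + 134 + 2*(-135)) + (4/31 - 1*(-15)²) = 145/(7 + 134 - 270) + (4/31 - 1*225) = 145/(-129) + (4/31 - 225) = 145*(-1/129) - 6971/31 = -145/129 - 6971/31 = -903754/3999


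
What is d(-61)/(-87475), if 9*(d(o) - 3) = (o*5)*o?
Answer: -18632/787275 ≈ -0.023666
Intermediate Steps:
d(o) = 3 + 5*o²/9 (d(o) = 3 + ((o*5)*o)/9 = 3 + ((5*o)*o)/9 = 3 + (5*o²)/9 = 3 + 5*o²/9)
d(-61)/(-87475) = (3 + (5/9)*(-61)²)/(-87475) = (3 + (5/9)*3721)*(-1/87475) = (3 + 18605/9)*(-1/87475) = (18632/9)*(-1/87475) = -18632/787275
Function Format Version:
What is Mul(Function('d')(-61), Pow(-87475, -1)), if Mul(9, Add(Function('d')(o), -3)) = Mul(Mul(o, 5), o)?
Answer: Rational(-18632, 787275) ≈ -0.023666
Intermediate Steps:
Function('d')(o) = Add(3, Mul(Rational(5, 9), Pow(o, 2))) (Function('d')(o) = Add(3, Mul(Rational(1, 9), Mul(Mul(o, 5), o))) = Add(3, Mul(Rational(1, 9), Mul(Mul(5, o), o))) = Add(3, Mul(Rational(1, 9), Mul(5, Pow(o, 2)))) = Add(3, Mul(Rational(5, 9), Pow(o, 2))))
Mul(Function('d')(-61), Pow(-87475, -1)) = Mul(Add(3, Mul(Rational(5, 9), Pow(-61, 2))), Pow(-87475, -1)) = Mul(Add(3, Mul(Rational(5, 9), 3721)), Rational(-1, 87475)) = Mul(Add(3, Rational(18605, 9)), Rational(-1, 87475)) = Mul(Rational(18632, 9), Rational(-1, 87475)) = Rational(-18632, 787275)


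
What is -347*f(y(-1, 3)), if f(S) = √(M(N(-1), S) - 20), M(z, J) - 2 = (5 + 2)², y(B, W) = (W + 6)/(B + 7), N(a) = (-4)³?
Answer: -347*√31 ≈ -1932.0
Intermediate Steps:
N(a) = -64
y(B, W) = (6 + W)/(7 + B)
M(z, J) = 51 (M(z, J) = 2 + (5 + 2)² = 2 + 7² = 2 + 49 = 51)
f(S) = √31 (f(S) = √(51 - 20) = √31)
-347*f(y(-1, 3)) = -347*√31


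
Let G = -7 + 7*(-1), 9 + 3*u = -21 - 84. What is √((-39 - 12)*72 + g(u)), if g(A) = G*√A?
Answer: √(-3672 - 14*I*√38) ≈ 0.712 - 60.601*I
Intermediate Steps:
u = -38 (u = -3 + (-21 - 84)/3 = -3 + (⅓)*(-105) = -3 - 35 = -38)
G = -14 (G = -7 - 7 = -14)
g(A) = -14*√A
√((-39 - 12)*72 + g(u)) = √((-39 - 12)*72 - 14*I*√38) = √(-51*72 - 14*I*√38) = √(-3672 - 14*I*√38)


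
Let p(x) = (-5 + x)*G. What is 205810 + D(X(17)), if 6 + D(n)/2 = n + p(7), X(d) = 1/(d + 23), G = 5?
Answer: 4116361/20 ≈ 2.0582e+5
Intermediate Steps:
p(x) = -25 + 5*x (p(x) = (-5 + x)*5 = -25 + 5*x)
X(d) = 1/(23 + d)
D(n) = 8 + 2*n (D(n) = -12 + 2*(n + (-25 + 5*7)) = -12 + 2*(n + (-25 + 35)) = -12 + 2*(n + 10) = -12 + 2*(10 + n) = -12 + (20 + 2*n) = 8 + 2*n)
205810 + D(X(17)) = 205810 + (8 + 2/(23 + 17)) = 205810 + (8 + 2/40) = 205810 + (8 + 2*(1/40)) = 205810 + (8 + 1/20) = 205810 + 161/20 = 4116361/20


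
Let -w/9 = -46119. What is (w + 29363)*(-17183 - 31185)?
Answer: -21496383712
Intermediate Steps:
w = 415071 (w = -9*(-46119) = 415071)
(w + 29363)*(-17183 - 31185) = (415071 + 29363)*(-17183 - 31185) = 444434*(-48368) = -21496383712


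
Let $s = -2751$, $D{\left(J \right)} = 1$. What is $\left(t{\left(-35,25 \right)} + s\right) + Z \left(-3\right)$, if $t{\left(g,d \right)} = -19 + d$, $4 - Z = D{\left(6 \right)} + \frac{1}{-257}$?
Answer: $- \frac{707781}{257} \approx -2754.0$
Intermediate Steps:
$Z = \frac{772}{257}$ ($Z = 4 - \left(1 + \frac{1}{-257}\right) = 4 - \left(1 - \frac{1}{257}\right) = 4 - \frac{256}{257} = \frac{772}{257} \approx 3.0039$)
$\left(t{\left(-35,25 \right)} + s\right) + Z \left(-3\right) = \left(\left(-19 + 25\right) - 2751\right) + \frac{772}{257} \left(-3\right) = \left(6 - 2751\right) - \frac{2316}{257} = -2745 - \frac{2316}{257} = - \frac{707781}{257}$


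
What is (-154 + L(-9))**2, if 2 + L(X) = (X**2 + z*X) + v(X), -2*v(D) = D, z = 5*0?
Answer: 19881/4 ≈ 4970.3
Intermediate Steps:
z = 0
v(D) = -D/2
L(X) = -2 + X**2 - X/2 (L(X) = -2 + ((X**2 + 0*X) - X/2) = -2 + ((X**2 + 0) - X/2) = -2 + (X**2 - X/2) = -2 + X**2 - X/2)
(-154 + L(-9))**2 = (-154 + (-2 + (-9)**2 - 1/2*(-9)))**2 = (-154 + (-2 + 81 + 9/2))**2 = (-154 + 167/2)**2 = (-141/2)**2 = 19881/4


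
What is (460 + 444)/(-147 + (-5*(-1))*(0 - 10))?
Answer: -904/197 ≈ -4.5888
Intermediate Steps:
(460 + 444)/(-147 + (-5*(-1))*(0 - 10)) = 904/(-147 + 5*(-10)) = 904/(-147 - 50) = 904/(-197) = 904*(-1/197) = -904/197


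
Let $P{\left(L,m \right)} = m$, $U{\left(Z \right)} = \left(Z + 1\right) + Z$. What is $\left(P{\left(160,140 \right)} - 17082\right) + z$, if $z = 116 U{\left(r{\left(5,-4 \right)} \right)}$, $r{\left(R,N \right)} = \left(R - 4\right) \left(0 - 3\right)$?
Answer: $-17522$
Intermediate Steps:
$r{\left(R,N \right)} = 12 - 3 R$ ($r{\left(R,N \right)} = \left(-4 + R\right) \left(-3\right) = 12 - 3 R$)
$U{\left(Z \right)} = 1 + 2 Z$ ($U{\left(Z \right)} = \left(1 + Z\right) + Z = 1 + 2 Z$)
$z = -580$ ($z = 116 \left(1 + 2 \left(12 - 15\right)\right) = 116 \left(1 + 2 \left(-3\right)\right) = 116 \left(1 - 6\right) = 116 \left(-5\right) = -580$)
$\left(P{\left(160,140 \right)} - 17082\right) + z = \left(140 - 17082\right) - 580 = -16942 - 580 = -17522$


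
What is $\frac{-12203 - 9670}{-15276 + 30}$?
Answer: $\frac{7291}{5082} \approx 1.4347$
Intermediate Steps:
$\frac{-12203 - 9670}{-15276 + 30} = - \frac{21873}{-15246} = \left(-21873\right) \left(- \frac{1}{15246}\right) = \frac{7291}{5082}$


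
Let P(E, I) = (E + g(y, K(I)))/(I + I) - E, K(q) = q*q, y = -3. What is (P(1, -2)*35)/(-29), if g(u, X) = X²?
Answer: 735/116 ≈ 6.3362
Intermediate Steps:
K(q) = q²
P(E, I) = -E + (E + I⁴)/(2*I) (P(E, I) = (E + (I²)²)/(I + I) - E = (E + I⁴)/((2*I)) - E = (E + I⁴)*(1/(2*I)) - E = (E + I⁴)/(2*I) - E = -E + (E + I⁴)/(2*I))
(P(1, -2)*35)/(-29) = (((½)*(-2)³ - 1*1 + (½)*1/(-2))*35)/(-29) = (((½)*(-8) - 1 + (½)*1*(-½))*35)*(-1/29) = ((-4 - 1 - ¼)*35)*(-1/29) = -21/4*35*(-1/29) = -735/4*(-1/29) = 735/116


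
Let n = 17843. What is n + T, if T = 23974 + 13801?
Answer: 55618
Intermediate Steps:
T = 37775
n + T = 17843 + 37775 = 55618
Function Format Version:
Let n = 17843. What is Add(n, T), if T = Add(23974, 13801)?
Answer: 55618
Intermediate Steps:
T = 37775
Add(n, T) = Add(17843, 37775) = 55618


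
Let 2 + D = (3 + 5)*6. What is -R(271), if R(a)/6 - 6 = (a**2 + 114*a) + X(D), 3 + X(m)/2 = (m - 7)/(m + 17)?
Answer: -4382122/7 ≈ -6.2602e+5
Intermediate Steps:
D = 46 (D = -2 + (3 + 5)*6 = -2 + 8*6 = -2 + 48 = 46)
X(m) = -6 + 2*(-7 + m)/(17 + m) (X(m) = -6 + 2*((m - 7)/(m + 17)) = -6 + 2*((-7 + m)/(17 + m)) = -6 + 2*(-7 + m)/(17 + m))
R(a) = 52/7 + 6*a**2 + 684*a (R(a) = 36 + 6*((a**2 + 114*a) + 4*(-29 - 1*46)/(17 + 46)) = 36 + 6*((a**2 + 114*a) + 4*(-29 - 46)/63) = 36 + 6*((a**2 + 114*a) + 4*(1/63)*(-75)) = 36 + 6*((a**2 + 114*a) - 100/21) = 36 + 6*(-100/21 + a**2 + 114*a) = 36 + (-200/7 + 6*a**2 + 684*a) = 52/7 + 6*a**2 + 684*a)
-R(271) = -(52/7 + 6*271**2 + 684*271) = -(52/7 + 6*73441 + 185364) = -(52/7 + 440646 + 185364) = -1*4382122/7 = -4382122/7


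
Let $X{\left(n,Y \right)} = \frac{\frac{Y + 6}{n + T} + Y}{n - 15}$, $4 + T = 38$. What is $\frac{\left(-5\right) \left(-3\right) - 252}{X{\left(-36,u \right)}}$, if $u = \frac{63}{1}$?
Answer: $\frac{8058}{19} \approx 424.11$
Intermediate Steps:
$T = 34$ ($T = -4 + 38 = 34$)
$u = 63$ ($u = 63 \cdot 1 = 63$)
$X{\left(n,Y \right)} = \frac{Y + \frac{6 + Y}{34 + n}}{-15 + n}$ ($X{\left(n,Y \right)} = \frac{\frac{Y + 6}{n + 34} + Y}{n - 15} = \frac{\frac{6 + Y}{34 + n} + Y}{-15 + n} = \frac{Y + \frac{6 + Y}{34 + n}}{-15 + n}$)
$\frac{\left(-5\right) \left(-3\right) - 252}{X{\left(-36,u \right)}} = \frac{\left(-5\right) \left(-3\right) - 252}{\frac{1}{-510 + \left(-36\right)^{2} + 19 \left(-36\right)} \left(6 + 35 \cdot 63 + 63 \left(-36\right)\right)} = \frac{15 - 252}{\frac{1}{-510 + 1296 - 684} \left(6 + 2205 - 2268\right)} = - \frac{237}{\frac{1}{102} \left(-57\right)} = - \frac{237}{- \frac{19}{34}} = \left(-237\right) \left(- \frac{34}{19}\right) = \frac{8058}{19}$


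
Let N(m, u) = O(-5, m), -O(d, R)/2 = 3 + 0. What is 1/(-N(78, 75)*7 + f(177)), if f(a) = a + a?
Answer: 1/396 ≈ 0.0025253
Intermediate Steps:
O(d, R) = -6 (O(d, R) = -2*(3 + 0) = -2*3 = -6)
N(m, u) = -6
f(a) = 2*a
1/(-N(78, 75)*7 + f(177)) = 1/(-(-6)*7 + 2*177) = 1/(-1*(-42) + 354) = 1/(42 + 354) = 1/396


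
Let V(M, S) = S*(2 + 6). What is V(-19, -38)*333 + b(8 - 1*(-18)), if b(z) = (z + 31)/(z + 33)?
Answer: -5972631/59 ≈ -1.0123e+5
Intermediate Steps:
V(M, S) = 8*S (V(M, S) = S*8 = 8*S)
b(z) = (31 + z)/(33 + z)
V(-19, -38)*333 + b(8 - 1*(-18)) = (8*(-38))*333 + (31 + (8 - 1*(-18)))/(33 + (8 - 1*(-18))) = -304*333 + (31 + (8 + 18))/(33 + (8 + 18)) = -101232 + (31 + 26)/(33 + 26) = -101232 + 57/59 = -5972631/59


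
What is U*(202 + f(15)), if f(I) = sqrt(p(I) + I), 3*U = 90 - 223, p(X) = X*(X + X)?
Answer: -26866/3 - 133*sqrt(465)/3 ≈ -9911.3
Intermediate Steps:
p(X) = 2*X**2 (p(X) = X*(2*X) = 2*X**2)
U = -133/3 (U = (90 - 223)/3 = (1/3)*(-133) = -133/3 ≈ -44.333)
f(I) = sqrt(I + 2*I**2) (f(I) = sqrt(2*I**2 + I) = sqrt(I + 2*I**2))
U*(202 + f(15)) = -133*(202 + sqrt(15*(1 + 2*15)))/3 = -133*(202 + sqrt(15*(1 + 30)))/3 = -133*(202 + sqrt(15*31))/3 = -133*(202 + sqrt(465))/3 = -26866/3 - 133*sqrt(465)/3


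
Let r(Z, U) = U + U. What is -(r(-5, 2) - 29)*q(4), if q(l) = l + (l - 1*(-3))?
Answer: 275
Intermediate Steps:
r(Z, U) = 2*U
q(l) = 3 + 2*l (q(l) = l + (l + 3) = l + (3 + l) = 3 + 2*l)
-(r(-5, 2) - 29)*q(4) = -(2*2 - 29)*(3 + 2*4) = -(4 - 29)*(3 + 8) = -(-25)*11 = -1*(-275) = 275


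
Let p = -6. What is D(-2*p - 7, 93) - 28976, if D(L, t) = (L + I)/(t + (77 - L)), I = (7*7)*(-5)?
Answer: -318752/11 ≈ -28977.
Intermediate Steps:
I = -245 (I = 49*(-5) = -245)
D(L, t) = (-245 + L)/(77 + t - L) (D(L, t) = (L - 245)/(t + (77 - L)) = (-245 + L)/(77 + t - L))
D(-2*p - 7, 93) - 28976 = (-245 + (-2*(-6) - 7))/(77 + 93 - (-2*(-6) - 7)) - 28976 = (-245 + (12 - 7))/(77 + 93 - (12 - 7)) - 28976 = (-245 + 5)/(77 + 93 - 1*5) - 28976 = -240/(77 + 93 - 5) - 28976 = -240/165 - 28976 = (1/165)*(-240) - 28976 = -16/11 - 28976 = -318752/11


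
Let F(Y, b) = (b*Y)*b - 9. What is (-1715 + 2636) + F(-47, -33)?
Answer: -50271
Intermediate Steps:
F(Y, b) = -9 + Y*b**2 (F(Y, b) = (Y*b)*b - 9 = Y*b**2 - 9 = -9 + Y*b**2)
(-1715 + 2636) + F(-47, -33) = (-1715 + 2636) + (-9 - 47*(-33)**2) = 921 + (-9 - 47*1089) = 921 + (-9 - 51183) = 921 - 51192 = -50271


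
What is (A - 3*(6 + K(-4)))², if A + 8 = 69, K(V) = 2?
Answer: 1369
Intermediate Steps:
A = 61 (A = -8 + 69 = 61)
(A - 3*(6 + K(-4)))² = (61 - 3*(6 + 2))² = (61 - 3*8)² = (61 - 24)² = 37² = 1369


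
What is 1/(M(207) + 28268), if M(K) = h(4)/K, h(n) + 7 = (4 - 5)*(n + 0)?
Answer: 207/5851465 ≈ 3.5376e-5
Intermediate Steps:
h(n) = -7 - n (h(n) = -7 + (4 - 5)*(n + 0) = -7 - n)
M(K) = -11/K (M(K) = (-7 - 1*4)/K = (-7 - 4)/K = -11/K)
1/(M(207) + 28268) = 1/(-11/207 + 28268) = 1/(5851465/207) = 207/5851465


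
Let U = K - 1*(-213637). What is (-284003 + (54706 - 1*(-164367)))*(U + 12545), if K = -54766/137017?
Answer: -2012227730617040/137017 ≈ -1.4686e+10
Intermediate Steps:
K = -54766/137017 (K = -54766*1/137017 = -54766/137017 ≈ -0.39970)
U = 29271846063/137017 (U = -54766/137017 - 1*(-213637) = -54766/137017 + 213637 = 29271846063/137017 ≈ 2.1364e+5)
(-284003 + (54706 - 1*(-164367)))*(U + 12545) = (-284003 + (54706 - 1*(-164367)))*(29271846063/137017 + 12545) = (-284003 + (54706 + 164367))*(30990724328/137017) = (-284003 + 219073)*(30990724328/137017) = -64930*30990724328/137017 = -2012227730617040/137017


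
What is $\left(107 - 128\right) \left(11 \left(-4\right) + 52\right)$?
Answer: $-168$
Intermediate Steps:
$\left(107 - 128\right) \left(11 \left(-4\right) + 52\right) = - 21 \left(-44 + 52\right) = \left(-21\right) 8 = -168$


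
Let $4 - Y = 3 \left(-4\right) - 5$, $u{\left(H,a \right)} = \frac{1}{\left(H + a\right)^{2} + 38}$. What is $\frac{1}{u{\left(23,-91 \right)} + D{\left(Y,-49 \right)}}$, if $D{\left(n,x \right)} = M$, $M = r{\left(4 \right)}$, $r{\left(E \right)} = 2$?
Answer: $\frac{4662}{9325} \approx 0.49995$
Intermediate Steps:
$u{\left(H,a \right)} = \frac{1}{38 + \left(H + a\right)^{2}}$
$Y = 21$ ($Y = 4 - \left(3 \left(-4\right) - 5\right) = 4 - \left(-12 - 5\right) = 4 - -17 = 4 + 17 = 21$)
$M = 2$
$D{\left(n,x \right)} = 2$
$\frac{1}{u{\left(23,-91 \right)} + D{\left(Y,-49 \right)}} = \frac{1}{\frac{1}{38 + \left(23 - 91\right)^{2}} + 2} = \frac{1}{\frac{1}{38 + \left(-68\right)^{2}} + 2} = \frac{1}{\frac{1}{38 + 4624} + 2} = \frac{1}{\frac{1}{4662} + 2} = \frac{1}{\frac{9325}{4662}} = \frac{4662}{9325}$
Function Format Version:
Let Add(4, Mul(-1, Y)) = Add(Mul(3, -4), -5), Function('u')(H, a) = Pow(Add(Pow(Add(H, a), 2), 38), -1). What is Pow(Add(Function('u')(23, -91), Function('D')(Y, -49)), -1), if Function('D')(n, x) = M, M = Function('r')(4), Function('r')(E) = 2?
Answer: Rational(4662, 9325) ≈ 0.49995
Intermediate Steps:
Function('u')(H, a) = Pow(Add(38, Pow(Add(H, a), 2)), -1)
Y = 21 (Y = Add(4, Mul(-1, Add(Mul(3, -4), -5))) = Add(4, Mul(-1, Add(-12, -5))) = Add(4, Mul(-1, -17)) = Add(4, 17) = 21)
M = 2
Function('D')(n, x) = 2
Pow(Add(Function('u')(23, -91), Function('D')(Y, -49)), -1) = Pow(Add(Pow(Add(38, Pow(Add(23, -91), 2)), -1), 2), -1) = Pow(Add(Pow(Add(38, Pow(-68, 2)), -1), 2), -1) = Pow(Add(Pow(Add(38, 4624), -1), 2), -1) = Pow(Add(Pow(4662, -1), 2), -1) = Pow(Add(Rational(1, 4662), 2), -1) = Pow(Rational(9325, 4662), -1) = Rational(4662, 9325)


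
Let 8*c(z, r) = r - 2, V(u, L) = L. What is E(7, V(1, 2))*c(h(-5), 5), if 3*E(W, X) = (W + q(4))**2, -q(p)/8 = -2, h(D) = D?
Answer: 529/8 ≈ 66.125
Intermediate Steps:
c(z, r) = -1/4 + r/8 (c(z, r) = (r - 2)/8 = (-2 + r)/8 = -1/4 + r/8)
q(p) = 16 (q(p) = -8*(-2) = 16)
E(W, X) = (16 + W)**2/3 (E(W, X) = (W + 16)**2/3 = (16 + W)**2/3)
E(7, V(1, 2))*c(h(-5), 5) = ((16 + 7)**2/3)*(-1/4 + (1/8)*5) = ((1/3)*23**2)*(-1/4 + 5/8) = ((1/3)*529)*(3/8) = (529/3)*(3/8) = 529/8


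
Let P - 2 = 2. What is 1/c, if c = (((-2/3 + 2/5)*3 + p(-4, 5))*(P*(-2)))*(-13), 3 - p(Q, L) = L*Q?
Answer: 5/11544 ≈ 0.00043313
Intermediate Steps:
P = 4 (P = 2 + 2 = 4)
p(Q, L) = 3 - L*Q
c = 11544/5 (c = (((-2/3 + 2/5)*3 + (3 - 1*5*(-4)))*(4*(-2)))*(-13) = (((-2*⅓ + 2*(⅕))*3 + (3 + 20))*(-8))*(-13) = (((-⅔ + ⅖)*3 + 23)*(-8))*(-13) = ((-4/15*3 + 23)*(-8))*(-13) = ((-⅘ + 23)*(-8))*(-13) = ((111/5)*(-8))*(-13) = -888/5*(-13) = 11544/5 ≈ 2308.8)
1/c = 1/(11544/5) = 5/11544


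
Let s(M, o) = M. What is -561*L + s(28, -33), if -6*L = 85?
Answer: 15951/2 ≈ 7975.5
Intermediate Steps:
L = -85/6 (L = -⅙*85 = -85/6 ≈ -14.167)
-561*L + s(28, -33) = -561*(-85/6) + 28 = 15895/2 + 28 = 15951/2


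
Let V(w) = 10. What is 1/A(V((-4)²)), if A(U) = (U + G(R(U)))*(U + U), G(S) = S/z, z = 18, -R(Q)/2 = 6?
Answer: 3/560 ≈ 0.0053571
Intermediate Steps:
R(Q) = -12 (R(Q) = -2*6 = -12)
G(S) = S/18
A(U) = 2*U*(-⅔ + U) (A(U) = (U + (1/18)*(-12))*(U + U) = (U - ⅔)*(2*U) = (-⅔ + U)*(2*U) = 2*U*(-⅔ + U))
1/A(V((-4)²)) = 1/((⅔)*10*(-2 + 3*10)) = 1/((⅔)*10*(-2 + 30)) = 1/((⅔)*10*28) = 1/(560/3) = 3/560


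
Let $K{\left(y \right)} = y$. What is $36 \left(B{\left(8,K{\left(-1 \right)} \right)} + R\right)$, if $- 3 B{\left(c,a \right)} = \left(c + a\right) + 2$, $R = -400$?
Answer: $-14508$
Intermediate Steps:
$B{\left(c,a \right)} = - \frac{2}{3} - \frac{a}{3} - \frac{c}{3}$ ($B{\left(c,a \right)} = - \frac{\left(c + a\right) + 2}{3} = - \frac{\left(a + c\right) + 2}{3} = - \frac{2 + a + c}{3} = - \frac{2}{3} - \frac{a}{3} - \frac{c}{3}$)
$36 \left(B{\left(8,K{\left(-1 \right)} \right)} + R\right) = 36 \left(\left(- \frac{2}{3} - - \frac{1}{3} - \frac{8}{3}\right) - 400\right) = 36 \left(\left(- \frac{2}{3} + \frac{1}{3} - \frac{8}{3}\right) - 400\right) = 36 \left(-3 - 400\right) = 36 \left(-403\right) = -14508$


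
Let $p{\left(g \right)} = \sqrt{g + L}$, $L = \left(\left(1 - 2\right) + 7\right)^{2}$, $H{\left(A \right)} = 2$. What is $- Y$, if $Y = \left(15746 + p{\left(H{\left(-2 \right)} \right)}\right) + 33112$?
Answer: $-48858 - \sqrt{38} \approx -48864.0$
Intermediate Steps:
$L = 36$ ($L = \left(-1 + 7\right)^{2} = 6^{2} = 36$)
$p{\left(g \right)} = \sqrt{36 + g}$ ($p{\left(g \right)} = \sqrt{g + 36} = \sqrt{36 + g}$)
$Y = 48858 + \sqrt{38}$ ($Y = \left(15746 + \sqrt{36 + 2}\right) + 33112 = \left(15746 + \sqrt{38}\right) + 33112 = 48858 + \sqrt{38} \approx 48864.0$)
$- Y = - (48858 + \sqrt{38}) = -48858 - \sqrt{38}$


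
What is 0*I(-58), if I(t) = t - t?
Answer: 0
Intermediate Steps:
I(t) = 0
0*I(-58) = 0*0 = 0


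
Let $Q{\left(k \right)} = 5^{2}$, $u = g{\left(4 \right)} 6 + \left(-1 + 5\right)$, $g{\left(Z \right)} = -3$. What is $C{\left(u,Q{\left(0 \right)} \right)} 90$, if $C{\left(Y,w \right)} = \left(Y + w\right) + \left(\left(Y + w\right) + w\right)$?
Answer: $4230$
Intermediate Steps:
$u = -14$ ($u = \left(-3\right) 6 + \left(-1 + 5\right) = -18 + 4 = -14$)
$Q{\left(k \right)} = 25$
$C{\left(Y,w \right)} = 2 Y + 3 w$ ($C{\left(Y,w \right)} = \left(Y + w\right) + \left(Y + 2 w\right) = 2 Y + 3 w$)
$C{\left(u,Q{\left(0 \right)} \right)} 90 = \left(2 \left(-14\right) + 3 \cdot 25\right) 90 = \left(-28 + 75\right) 90 = 47 \cdot 90 = 4230$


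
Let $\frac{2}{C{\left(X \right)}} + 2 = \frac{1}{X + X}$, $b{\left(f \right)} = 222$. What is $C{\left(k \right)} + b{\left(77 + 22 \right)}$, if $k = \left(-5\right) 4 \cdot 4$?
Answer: $\frac{70942}{321} \approx 221.0$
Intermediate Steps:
$k = -80$ ($k = \left(-20\right) 4 = -80$)
$C{\left(X \right)} = \frac{2}{-2 + \frac{1}{2 X}}$ ($C{\left(X \right)} = \frac{2}{-2 + \frac{1}{X + X}} = \frac{2}{-2 + \frac{1}{2 X}}$)
$C{\left(k \right)} + b{\left(77 + 22 \right)} = \left(-4\right) \left(-80\right) \frac{1}{-1 + 4 \left(-80\right)} + 222 = \left(-4\right) \left(-80\right) \frac{1}{-1 - 320} + 222 = \left(-4\right) \left(-80\right) \frac{1}{-321} + 222 = \left(-4\right) \left(-80\right) \left(- \frac{1}{321}\right) + 222 = - \frac{320}{321} + 222 = \frac{70942}{321}$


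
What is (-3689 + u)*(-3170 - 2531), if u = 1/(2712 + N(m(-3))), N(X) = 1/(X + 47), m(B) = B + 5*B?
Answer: 1654066088532/78649 ≈ 2.1031e+7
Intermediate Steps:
m(B) = 6*B
N(X) = 1/(47 + X)
u = 29/78649 (u = 1/(2712 + 1/(47 + 6*(-3))) = 1/(2712 + 1/(47 - 18)) = 1/(2712 + 1/29) = 1/(78649/29) = 29/78649 ≈ 0.00036873)
(-3689 + u)*(-3170 - 2531) = (-3689 + 29/78649)*(-3170 - 2531) = -290136132/78649*(-5701) = 1654066088532/78649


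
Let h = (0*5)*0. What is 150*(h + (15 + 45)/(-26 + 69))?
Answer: 9000/43 ≈ 209.30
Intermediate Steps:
h = 0 (h = 0*0 = 0)
150*(h + (15 + 45)/(-26 + 69)) = 150*(0 + (15 + 45)/(-26 + 69)) = 150*(0 + 60/43) = 150*(60/43) = 9000/43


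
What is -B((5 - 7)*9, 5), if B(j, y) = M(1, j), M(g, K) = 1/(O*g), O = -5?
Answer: ⅕ ≈ 0.20000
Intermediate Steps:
M(g, K) = -1/(5*g) (M(g, K) = 1/(-5*g) = -1/(5*g))
B(j, y) = -⅕ (B(j, y) = -⅕/1 = -⅕*1 = -⅕)
-B((5 - 7)*9, 5) = -1*(-⅕) = ⅕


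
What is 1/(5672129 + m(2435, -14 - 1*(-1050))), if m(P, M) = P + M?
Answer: 1/5675600 ≈ 1.7619e-7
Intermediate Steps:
m(P, M) = M + P
1/(5672129 + m(2435, -14 - 1*(-1050))) = 1/(5672129 + ((-14 - 1*(-1050)) + 2435)) = 1/(5672129 + ((-14 + 1050) + 2435)) = 1/(5672129 + (1036 + 2435)) = 1/(5672129 + 3471) = 1/5675600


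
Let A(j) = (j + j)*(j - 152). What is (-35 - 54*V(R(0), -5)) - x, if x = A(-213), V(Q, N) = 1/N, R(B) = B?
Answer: -777571/5 ≈ -1.5551e+5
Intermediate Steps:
A(j) = 2*j*(-152 + j) (A(j) = (2*j)*(-152 + j) = 2*j*(-152 + j))
x = 155490 (x = 2*(-213)*(-152 - 213) = 2*(-213)*(-365) = 155490)
(-35 - 54*V(R(0), -5)) - x = (-35 - 54/(-5)) - 1*155490 = (-35 - 54*(-1/5)) - 155490 = (-35 + 54/5) - 155490 = -121/5 - 155490 = -777571/5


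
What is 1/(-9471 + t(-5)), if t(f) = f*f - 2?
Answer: -1/9448 ≈ -0.00010584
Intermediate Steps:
t(f) = -2 + f² (t(f) = f² - 2 = -2 + f²)
1/(-9471 + t(-5)) = 1/(-9471 + (-2 + (-5)²)) = 1/(-9471 + (-2 + 25)) = 1/(-9471 + 23) = 1/(-9448) = -1/9448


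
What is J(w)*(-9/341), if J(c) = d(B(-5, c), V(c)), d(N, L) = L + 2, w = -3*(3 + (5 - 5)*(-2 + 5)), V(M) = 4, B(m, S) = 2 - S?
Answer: -54/341 ≈ -0.15836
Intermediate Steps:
w = -9 (w = -3*(3 + 0*3) = -3*(3 + 0) = -3*3 = -9)
d(N, L) = 2 + L
J(c) = 6 (J(c) = 2 + 4 = 6)
J(w)*(-9/341) = 6*(-9/341) = -54/341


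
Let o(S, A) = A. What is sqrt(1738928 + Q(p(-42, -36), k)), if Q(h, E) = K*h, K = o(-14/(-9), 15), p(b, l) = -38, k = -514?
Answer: sqrt(1738358) ≈ 1318.5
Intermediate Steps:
K = 15
Q(h, E) = 15*h
sqrt(1738928 + Q(p(-42, -36), k)) = sqrt(1738928 + 15*(-38)) = sqrt(1738928 - 570) = sqrt(1738358)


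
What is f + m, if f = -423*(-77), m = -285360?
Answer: -252789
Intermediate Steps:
f = 32571
f + m = 32571 - 285360 = -252789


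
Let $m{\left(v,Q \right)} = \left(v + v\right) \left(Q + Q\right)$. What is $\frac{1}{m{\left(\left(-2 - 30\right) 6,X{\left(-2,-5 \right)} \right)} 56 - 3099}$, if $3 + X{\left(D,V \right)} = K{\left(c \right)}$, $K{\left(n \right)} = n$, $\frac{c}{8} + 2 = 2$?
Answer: $\frac{1}{125925} \approx 7.9412 \cdot 10^{-6}$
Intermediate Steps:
$c = 0$ ($c = -16 + 8 \cdot 2 = -16 + 16 = 0$)
$X{\left(D,V \right)} = -3$ ($X{\left(D,V \right)} = -3 + 0 = -3$)
$m{\left(v,Q \right)} = 4 Q v$ ($m{\left(v,Q \right)} = 2 v 2 Q = 4 Q v$)
$\frac{1}{m{\left(\left(-2 - 30\right) 6,X{\left(-2,-5 \right)} \right)} 56 - 3099} = \frac{1}{4 \left(-3\right) \left(-2 - 30\right) 6 \cdot 56 - 3099} = \frac{1}{4 \left(-3\right) \left(\left(-32\right) 6\right) 56 - 3099} = \frac{1}{4 \left(-3\right) \left(-192\right) 56 - 3099} = \frac{1}{2304 \cdot 56 - 3099} = \frac{1}{129024 - 3099} = \frac{1}{125925}$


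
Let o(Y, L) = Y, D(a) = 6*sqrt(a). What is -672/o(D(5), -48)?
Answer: -112*sqrt(5)/5 ≈ -50.088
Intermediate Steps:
-672/o(D(5), -48) = -672*sqrt(5)/30 = -112*sqrt(5)/5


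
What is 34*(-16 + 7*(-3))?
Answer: -1258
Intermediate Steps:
34*(-16 + 7*(-3)) = 34*(-16 - 21) = 34*(-37) = -1258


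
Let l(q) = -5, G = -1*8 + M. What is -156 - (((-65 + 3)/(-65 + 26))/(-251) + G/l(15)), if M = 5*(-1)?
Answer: -7762367/48945 ≈ -158.59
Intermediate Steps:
M = -5
G = -13 (G = -1*8 - 5 = -8 - 5 = -13)
-156 - (((-65 + 3)/(-65 + 26))/(-251) + G/l(15)) = -156 - (((-65 + 3)/(-65 + 26))/(-251) - 13/(-5)) = -156 - (-62/(-39)*(-1/251) - 13*(-⅕)) = -156 - (-62*(-1/39)*(-1/251) + 13/5) = -156 - ((62/39)*(-1/251) + 13/5) = -156 - (-62/9789 + 13/5) = -156 - 1*126947/48945 = -156 - 126947/48945 = -7762367/48945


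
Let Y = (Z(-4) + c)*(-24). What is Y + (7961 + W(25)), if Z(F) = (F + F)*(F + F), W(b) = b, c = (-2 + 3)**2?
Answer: 6426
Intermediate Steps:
c = 1 (c = 1**2 = 1)
Z(F) = 4*F**2 (Z(F) = (2*F)*(2*F) = 4*F**2)
Y = -1560 (Y = (4*(-4)**2 + 1)*(-24) = (4*16 + 1)*(-24) = (64 + 1)*(-24) = 65*(-24) = -1560)
Y + (7961 + W(25)) = -1560 + (7961 + 25) = -1560 + 7986 = 6426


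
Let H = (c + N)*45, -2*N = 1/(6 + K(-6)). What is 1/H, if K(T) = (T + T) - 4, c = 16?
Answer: 4/2889 ≈ 0.0013846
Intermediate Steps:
K(T) = -4 + 2*T (K(T) = 2*T - 4 = -4 + 2*T)
N = 1/20 (N = -1/(2*(6 + (-4 + 2*(-6)))) = -1/(2*(6 + (-4 - 12))) = -1/(2*(6 - 16)) = -½/(-10) = -½*(-⅒) = 1/20 ≈ 0.050000)
H = 2889/4 (H = (16 + 1/20)*45 = (321/20)*45 = 2889/4 ≈ 722.25)
1/H = 1/(2889/4) = 4/2889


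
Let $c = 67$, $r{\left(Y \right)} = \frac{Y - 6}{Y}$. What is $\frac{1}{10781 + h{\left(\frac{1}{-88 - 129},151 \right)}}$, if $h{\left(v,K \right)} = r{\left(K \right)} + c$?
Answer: $\frac{151}{1638193} \approx 9.2175 \cdot 10^{-5}$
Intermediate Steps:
$r{\left(Y \right)} = \frac{-6 + Y}{Y}$ ($r{\left(Y \right)} = \frac{Y - 6}{Y} = \frac{-6 + Y}{Y}$)
$h{\left(v,K \right)} = 67 + \frac{-6 + K}{K}$ ($h{\left(v,K \right)} = \frac{-6 + K}{K} + 67 = 67 + \frac{-6 + K}{K}$)
$\frac{1}{10781 + h{\left(\frac{1}{-88 - 129},151 \right)}} = \frac{1}{10781 + \left(68 - \frac{6}{151}\right)} = \frac{1}{10781 + \frac{10262}{151}} = \frac{1}{\frac{1638193}{151}} = \frac{151}{1638193}$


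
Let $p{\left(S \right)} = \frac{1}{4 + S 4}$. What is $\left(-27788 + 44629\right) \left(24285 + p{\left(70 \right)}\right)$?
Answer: $\frac{116151383381}{284} \approx 4.0898 \cdot 10^{8}$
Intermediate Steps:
$p{\left(S \right)} = \frac{1}{4 + 4 S}$
$\left(-27788 + 44629\right) \left(24285 + p{\left(70 \right)}\right) = \left(-27788 + 44629\right) \left(24285 + \frac{1}{4 \left(1 + 70\right)}\right) = 16841 \left(24285 + \frac{1}{4 \cdot 71}\right) = 16841 \left(24285 + \frac{1}{4} \cdot \frac{1}{71}\right) = 16841 \left(24285 + \frac{1}{284}\right) = 16841 \cdot \frac{6896941}{284} = \frac{116151383381}{284}$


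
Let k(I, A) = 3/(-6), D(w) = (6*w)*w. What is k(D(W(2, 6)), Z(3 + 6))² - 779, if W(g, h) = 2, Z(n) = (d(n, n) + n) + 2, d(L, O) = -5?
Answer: -3115/4 ≈ -778.75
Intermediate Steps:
Z(n) = -3 + n (Z(n) = (-5 + n) + 2 = -3 + n)
D(w) = 6*w²
k(I, A) = -½ (k(I, A) = 3*(-⅙) = -½)
k(D(W(2, 6)), Z(3 + 6))² - 779 = (-½)² - 779 = ¼ - 779 = -3115/4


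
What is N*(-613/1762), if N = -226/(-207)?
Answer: -69269/182367 ≈ -0.37983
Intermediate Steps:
N = 226/207 (N = -226*(-1/207) = 226/207 ≈ 1.0918)
N*(-613/1762) = 226*(-613/1762)/207 = 226*(-613*1/1762)/207 = (226/207)*(-613/1762) = -69269/182367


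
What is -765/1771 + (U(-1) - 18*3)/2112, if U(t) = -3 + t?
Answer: -78109/170016 ≈ -0.45942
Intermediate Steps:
-765/1771 + (U(-1) - 18*3)/2112 = -765/1771 + ((-3 - 1) - 18*3)/2112 = -765*1/1771 + (-4 - 54)*(1/2112) = -765/1771 - 58*1/2112 = -765/1771 - 29/1056 = -78109/170016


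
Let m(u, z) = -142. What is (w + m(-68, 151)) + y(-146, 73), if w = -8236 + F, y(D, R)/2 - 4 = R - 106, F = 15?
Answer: -8421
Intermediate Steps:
y(D, R) = -204 + 2*R (y(D, R) = 8 + 2*(R - 106) = 8 + 2*(-106 + R) = 8 + (-212 + 2*R) = -204 + 2*R)
w = -8221 (w = -8236 + 15 = -8221)
(w + m(-68, 151)) + y(-146, 73) = (-8221 - 142) + (-204 + 2*73) = -8363 + (-204 + 146) = -8363 - 58 = -8421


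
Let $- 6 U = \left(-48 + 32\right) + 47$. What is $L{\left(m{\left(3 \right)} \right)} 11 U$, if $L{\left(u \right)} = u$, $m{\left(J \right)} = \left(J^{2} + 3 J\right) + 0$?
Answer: $-1023$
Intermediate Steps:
$m{\left(J \right)} = J^{2} + 3 J$
$U = - \frac{31}{6}$ ($U = - \frac{\left(-48 + 32\right) + 47}{6} = - \frac{-16 + 47}{6} = \left(- \frac{1}{6}\right) 31 = - \frac{31}{6} \approx -5.1667$)
$L{\left(m{\left(3 \right)} \right)} 11 U = 3 \left(3 + 3\right) 11 \left(- \frac{31}{6}\right) = 3 \cdot 6 \cdot 11 \left(- \frac{31}{6}\right) = 18 \cdot 11 \left(- \frac{31}{6}\right) = 198 \left(- \frac{31}{6}\right) = -1023$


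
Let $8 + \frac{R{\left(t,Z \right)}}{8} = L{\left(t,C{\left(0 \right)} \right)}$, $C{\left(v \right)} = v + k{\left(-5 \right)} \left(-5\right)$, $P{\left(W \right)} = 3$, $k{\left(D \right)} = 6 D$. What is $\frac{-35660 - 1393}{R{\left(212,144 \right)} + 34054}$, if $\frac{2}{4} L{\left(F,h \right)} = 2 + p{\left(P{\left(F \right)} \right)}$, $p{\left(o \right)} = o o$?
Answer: $- \frac{37053}{34166} \approx -1.0845$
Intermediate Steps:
$p{\left(o \right)} = o^{2}$
$C{\left(v \right)} = 150 + v$ ($C{\left(v \right)} = v + 6 \left(-5\right) \left(-5\right) = v - -150 = v + 150 = 150 + v$)
$L{\left(F,h \right)} = 22$ ($L{\left(F,h \right)} = 2 \left(2 + 3^{2}\right) = 2 \left(2 + 9\right) = 2 \cdot 11 = 22$)
$R{\left(t,Z \right)} = 112$ ($R{\left(t,Z \right)} = -64 + 8 \cdot 22 = -64 + 176 = 112$)
$\frac{-35660 - 1393}{R{\left(212,144 \right)} + 34054} = \frac{-35660 - 1393}{112 + 34054} = - \frac{37053}{34166}$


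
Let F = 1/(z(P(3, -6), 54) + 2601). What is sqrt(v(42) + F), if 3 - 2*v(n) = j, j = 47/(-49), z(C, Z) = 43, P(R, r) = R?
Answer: sqrt(169557737)/9254 ≈ 1.4071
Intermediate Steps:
j = -47/49 (j = 47*(-1/49) = -47/49 ≈ -0.95918)
v(n) = 97/49 (v(n) = 3/2 - 1/2*(-47/49) = 3/2 + 47/98 = 97/49)
F = 1/2644 (F = 1/(43 + 2601) = 1/2644 ≈ 0.00037821)
sqrt(v(42) + F) = sqrt(97/49 + 1/2644) = sqrt(256517/129556) = sqrt(169557737)/9254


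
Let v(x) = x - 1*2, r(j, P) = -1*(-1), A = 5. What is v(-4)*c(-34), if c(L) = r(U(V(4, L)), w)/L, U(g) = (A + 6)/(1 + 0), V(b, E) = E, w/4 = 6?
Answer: 3/17 ≈ 0.17647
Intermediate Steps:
w = 24 (w = 4*6 = 24)
U(g) = 11 (U(g) = (5 + 6)/(1 + 0) = 11/1 = 11*1 = 11)
r(j, P) = 1
v(x) = -2 + x (v(x) = x - 2 = -2 + x)
c(L) = 1/L
v(-4)*c(-34) = (-2 - 4)/(-34) = -6*(-1/34) = 3/17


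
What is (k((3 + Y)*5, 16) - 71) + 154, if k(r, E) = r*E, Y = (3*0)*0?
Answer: 323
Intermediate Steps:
Y = 0 (Y = 0*0 = 0)
k(r, E) = E*r
(k((3 + Y)*5, 16) - 71) + 154 = (16*((3 + 0)*5) - 71) + 154 = (16*(3*5) - 71) + 154 = (16*15 - 71) + 154 = (240 - 71) + 154 = 169 + 154 = 323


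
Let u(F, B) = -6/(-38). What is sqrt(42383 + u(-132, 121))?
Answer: 4*sqrt(956270)/19 ≈ 205.87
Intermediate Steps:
u(F, B) = 3/19 (u(F, B) = -6*(-1/38) = 3/19)
sqrt(42383 + u(-132, 121)) = sqrt(42383 + 3/19) = sqrt(805280/19) = 4*sqrt(956270)/19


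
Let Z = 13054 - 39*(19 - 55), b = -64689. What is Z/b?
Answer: -14458/64689 ≈ -0.22350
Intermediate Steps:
Z = 14458 (Z = 13054 - 39*(-36) = 13054 - 1*(-1404) = 13054 + 1404 = 14458)
Z/b = 14458/(-64689) = 14458*(-1/64689) = -14458/64689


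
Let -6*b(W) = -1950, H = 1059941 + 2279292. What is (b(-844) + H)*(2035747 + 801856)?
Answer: 9476339799474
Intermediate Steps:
H = 3339233
b(W) = 325 (b(W) = -⅙*(-1950) = 325)
(b(-844) + H)*(2035747 + 801856) = (325 + 3339233)*(2035747 + 801856) = 3339558*2837603 = 9476339799474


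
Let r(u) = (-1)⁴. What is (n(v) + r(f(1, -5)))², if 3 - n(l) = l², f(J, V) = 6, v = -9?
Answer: 5929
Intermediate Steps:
n(l) = 3 - l²
r(u) = 1
(n(v) + r(f(1, -5)))² = ((3 - 1*(-9)²) + 1)² = ((3 - 1*81) + 1)² = ((3 - 81) + 1)² = (-78 + 1)² = (-77)² = 5929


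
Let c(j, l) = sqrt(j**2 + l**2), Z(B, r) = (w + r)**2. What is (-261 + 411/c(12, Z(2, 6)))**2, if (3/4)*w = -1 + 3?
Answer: 31937908041/468640 - 33291*sqrt(29290)/2020 ≈ 65330.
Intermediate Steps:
w = 8/3 (w = 4*(-1 + 3)/3 = (4/3)*2 = 8/3 ≈ 2.6667)
Z(B, r) = (8/3 + r)**2
(-261 + 411/c(12, Z(2, 6)))**2 = (-261 + 411/(sqrt(12**2 + ((8 + 3*6)**2/9)**2)))**2 = (-261 + 411/(sqrt(144 + ((8 + 18)**2/9)**2)))**2 = (-261 + 411/(sqrt(144 + ((1/9)*26**2)**2)))**2 = (-261 + 411/(sqrt(144 + ((1/9)*676)**2)))**2 = (-261 + 411/(sqrt(144 + (676/9)**2)))**2 = (-261 + 411/(sqrt(144 + 456976/81)))**2 = (-261 + 411/(sqrt(468640/81)))**2 = (-261 + 411/((4*sqrt(29290)/9)))**2 = (-261 + 411*(9*sqrt(29290)/117160))**2 = (-261 + 3699*sqrt(29290)/117160)**2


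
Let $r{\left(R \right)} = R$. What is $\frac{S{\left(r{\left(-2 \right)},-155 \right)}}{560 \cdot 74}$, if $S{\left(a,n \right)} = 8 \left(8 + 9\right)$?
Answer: $\frac{17}{5180} \approx 0.0032819$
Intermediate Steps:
$S{\left(a,n \right)} = 136$ ($S{\left(a,n \right)} = 8 \cdot 17 = 136$)
$\frac{S{\left(r{\left(-2 \right)},-155 \right)}}{560 \cdot 74} = \frac{136}{560 \cdot 74} = \frac{136}{41440} = 136 \cdot \frac{1}{41440} = \frac{17}{5180}$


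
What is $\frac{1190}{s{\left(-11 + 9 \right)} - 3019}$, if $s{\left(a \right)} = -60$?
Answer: $- \frac{1190}{3079} \approx -0.38649$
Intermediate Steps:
$\frac{1190}{s{\left(-11 + 9 \right)} - 3019} = \frac{1190}{-60 - 3019} = \frac{1190}{-3079} = 1190 \left(- \frac{1}{3079}\right) = - \frac{1190}{3079}$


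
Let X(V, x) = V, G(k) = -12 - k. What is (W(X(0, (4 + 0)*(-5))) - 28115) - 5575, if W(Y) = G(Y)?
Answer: -33702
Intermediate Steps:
W(Y) = -12 - Y
(W(X(0, (4 + 0)*(-5))) - 28115) - 5575 = ((-12 - 1*0) - 28115) - 5575 = ((-12 + 0) - 28115) - 5575 = (-12 - 28115) - 5575 = -28127 - 5575 = -33702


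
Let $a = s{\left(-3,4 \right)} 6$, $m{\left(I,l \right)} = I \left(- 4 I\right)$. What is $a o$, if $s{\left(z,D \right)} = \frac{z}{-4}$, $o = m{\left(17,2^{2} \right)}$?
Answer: $-5202$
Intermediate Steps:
$m{\left(I,l \right)} = - 4 I^{2}$
$o = -1156$ ($o = - 4 \cdot 17^{2} = \left(-4\right) 289 = -1156$)
$s{\left(z,D \right)} = - \frac{z}{4}$ ($s{\left(z,D \right)} = z \left(- \frac{1}{4}\right) = - \frac{z}{4}$)
$a = \frac{9}{2}$ ($a = \left(- \frac{1}{4}\right) \left(-3\right) 6 = \frac{3}{4} \cdot 6 = \frac{9}{2} \approx 4.5$)
$a o = \frac{9}{2} \left(-1156\right) = -5202$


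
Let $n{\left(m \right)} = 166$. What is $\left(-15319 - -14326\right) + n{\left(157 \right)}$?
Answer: $-827$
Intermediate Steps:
$\left(-15319 - -14326\right) + n{\left(157 \right)} = \left(-15319 - -14326\right) + 166 = \left(-15319 + 14326\right) + 166 = -993 + 166 = -827$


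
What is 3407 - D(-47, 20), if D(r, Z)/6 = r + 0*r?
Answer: 3689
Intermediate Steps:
D(r, Z) = 6*r (D(r, Z) = 6*(r + 0*r) = 6*(r + 0) = 6*r)
3407 - D(-47, 20) = 3407 - 6*(-47) = 3407 - 1*(-282) = 3407 + 282 = 3689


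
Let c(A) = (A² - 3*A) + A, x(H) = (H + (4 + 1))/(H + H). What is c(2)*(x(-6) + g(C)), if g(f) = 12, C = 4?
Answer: 0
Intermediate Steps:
x(H) = (5 + H)/(2*H) (x(H) = (H + 5)/((2*H)) = (5 + H)*(1/(2*H)) = (5 + H)/(2*H))
c(A) = A² - 2*A
c(2)*(x(-6) + g(C)) = (2*(-2 + 2))*((½)*(5 - 6)/(-6) + 12) = (2*0)*((½)*(-⅙)*(-1) + 12) = 0*(1/12 + 12) = 0*(145/12) = 0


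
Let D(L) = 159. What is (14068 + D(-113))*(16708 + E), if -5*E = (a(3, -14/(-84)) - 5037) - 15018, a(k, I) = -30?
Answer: 294854575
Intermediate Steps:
E = 4017 (E = -((-30 - 5037) - 15018)/5 = -(-5067 - 15018)/5 = -⅕*(-20085) = 4017)
(14068 + D(-113))*(16708 + E) = (14068 + 159)*(16708 + 4017) = 14227*20725 = 294854575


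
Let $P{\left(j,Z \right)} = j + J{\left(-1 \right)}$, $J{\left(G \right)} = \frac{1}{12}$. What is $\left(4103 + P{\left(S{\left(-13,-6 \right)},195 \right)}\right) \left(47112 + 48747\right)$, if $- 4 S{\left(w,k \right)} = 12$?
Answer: $\frac{1572119553}{4} \approx 3.9303 \cdot 10^{8}$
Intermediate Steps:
$S{\left(w,k \right)} = -3$ ($S{\left(w,k \right)} = \left(- \frac{1}{4}\right) 12 = -3$)
$J{\left(G \right)} = \frac{1}{12}$
$P{\left(j,Z \right)} = \frac{1}{12} + j$ ($P{\left(j,Z \right)} = j + \frac{1}{12} = \frac{1}{12} + j$)
$\left(4103 + P{\left(S{\left(-13,-6 \right)},195 \right)}\right) \left(47112 + 48747\right) = \left(4103 + \left(\frac{1}{12} - 3\right)\right) \left(47112 + 48747\right) = \left(4103 - \frac{35}{12}\right) 95859 = \frac{49201}{12} \cdot 95859 = \frac{1572119553}{4}$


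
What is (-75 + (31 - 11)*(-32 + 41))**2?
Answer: 11025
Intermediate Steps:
(-75 + (31 - 11)*(-32 + 41))**2 = (-75 + 20*9)**2 = (-75 + 180)**2 = 105**2 = 11025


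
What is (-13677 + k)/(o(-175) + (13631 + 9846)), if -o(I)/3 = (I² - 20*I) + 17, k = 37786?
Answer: -24109/78949 ≈ -0.30537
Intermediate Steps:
o(I) = -51 - 3*I² + 60*I (o(I) = -3*((I² - 20*I) + 17) = -3*(17 + I² - 20*I) = -51 - 3*I² + 60*I)
(-13677 + k)/(o(-175) + (13631 + 9846)) = (-13677 + 37786)/((-51 - 3*(-175)² + 60*(-175)) + (13631 + 9846)) = 24109/((-51 - 3*30625 - 10500) + 23477) = 24109/((-51 - 91875 - 10500) + 23477) = 24109/(-102426 + 23477) = 24109/(-78949) = 24109*(-1/78949) = -24109/78949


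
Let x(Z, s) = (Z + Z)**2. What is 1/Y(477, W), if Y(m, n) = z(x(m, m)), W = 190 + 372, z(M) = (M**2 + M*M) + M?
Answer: 1/1656623177028 ≈ 6.0364e-13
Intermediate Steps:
x(Z, s) = 4*Z**2 (x(Z, s) = (2*Z)**2 = 4*Z**2)
z(M) = M + 2*M**2 (z(M) = (M**2 + M**2) + M = 2*M**2 + M = M + 2*M**2)
W = 562
Y(m, n) = 4*m**2*(1 + 8*m**2) (Y(m, n) = (4*m**2)*(1 + 2*(4*m**2)) = (4*m**2)*(1 + 8*m**2) = 4*m**2*(1 + 8*m**2))
1/Y(477, W) = 1/(477**2*(4 + 32*477**2)) = 1/(227529*(4 + 32*227529)) = 1/(227529*(4 + 7280928)) = 1/(227529*7280932) = 1/1656623177028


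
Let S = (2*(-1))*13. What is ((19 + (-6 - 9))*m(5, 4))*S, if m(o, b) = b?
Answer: -416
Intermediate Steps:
S = -26 (S = -2*13 = -26)
((19 + (-6 - 9))*m(5, 4))*S = ((19 + (-6 - 9))*4)*(-26) = ((19 - 15)*4)*(-26) = (4*4)*(-26) = 16*(-26) = -416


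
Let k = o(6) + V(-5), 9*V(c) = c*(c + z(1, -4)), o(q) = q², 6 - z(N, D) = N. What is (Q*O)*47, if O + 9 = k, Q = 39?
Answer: 49491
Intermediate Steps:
z(N, D) = 6 - N
V(c) = c*(5 + c)/9 (V(c) = (c*(c + (6 - 1*1)))/9 = (c*(c + (6 - 1)))/9 = (c*(c + 5))/9 = (c*(5 + c))/9 = c*(5 + c)/9)
k = 36 (k = 6² + (⅑)*(-5)*(5 - 5) = 36 + (⅑)*(-5)*0 = 36 + 0 = 36)
O = 27 (O = -9 + 36 = 27)
(Q*O)*47 = (39*27)*47 = 1053*47 = 49491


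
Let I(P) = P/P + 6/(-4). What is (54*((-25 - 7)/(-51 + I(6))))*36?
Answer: 124416/103 ≈ 1207.9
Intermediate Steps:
I(P) = -1/2 (I(P) = 1 + 6*(-1/4) = 1 - 3/2 = -1/2)
(54*((-25 - 7)/(-51 + I(6))))*36 = (54*((-25 - 7)/(-51 - 1/2)))*36 = (54*(-32/(-103/2)))*36 = (54*(-32*(-2/103)))*36 = (54*(64/103))*36 = (3456/103)*36 = 124416/103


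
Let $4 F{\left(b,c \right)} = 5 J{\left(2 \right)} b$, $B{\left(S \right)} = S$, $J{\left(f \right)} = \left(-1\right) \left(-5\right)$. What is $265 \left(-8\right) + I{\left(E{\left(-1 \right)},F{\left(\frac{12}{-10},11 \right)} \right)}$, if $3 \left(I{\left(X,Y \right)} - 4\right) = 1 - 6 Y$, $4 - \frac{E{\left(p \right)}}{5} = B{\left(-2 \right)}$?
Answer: $- \frac{6302}{3} \approx -2100.7$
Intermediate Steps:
$J{\left(f \right)} = 5$
$E{\left(p \right)} = 30$ ($E{\left(p \right)} = 20 - -10 = 20 + 10 = 30$)
$F{\left(b,c \right)} = \frac{25 b}{4}$ ($F{\left(b,c \right)} = \frac{5 \cdot 5 b}{4} = \frac{25 b}{4}$)
$I{\left(X,Y \right)} = \frac{13}{3} - 2 Y$ ($I{\left(X,Y \right)} = 4 + \frac{1 - 6 Y}{3} = 4 - \left(- \frac{1}{3} + 2 Y\right) = \frac{13}{3} - 2 Y$)
$265 \left(-8\right) + I{\left(E{\left(-1 \right)},F{\left(\frac{12}{-10},11 \right)} \right)} = 265 \left(-8\right) - \left(- \frac{13}{3} + 2 \frac{25 \frac{12}{-10}}{4}\right) = -2120 - \left(- \frac{13}{3} + 2 \frac{25 \cdot 12 \left(- \frac{1}{10}\right)}{4}\right) = -2120 - \left(- \frac{13}{3} + 2 \cdot \frac{25}{4} \left(- \frac{6}{5}\right)\right) = -2120 + \left(\frac{13}{3} - -15\right) = -2120 + \left(\frac{13}{3} + 15\right) = -2120 + \frac{58}{3} = - \frac{6302}{3}$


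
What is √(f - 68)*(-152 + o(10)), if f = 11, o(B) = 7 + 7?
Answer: -138*I*√57 ≈ -1041.9*I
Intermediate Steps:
o(B) = 14
√(f - 68)*(-152 + o(10)) = √(11 - 68)*(-152 + 14) = √(-57)*(-138) = (I*√57)*(-138) = -138*I*√57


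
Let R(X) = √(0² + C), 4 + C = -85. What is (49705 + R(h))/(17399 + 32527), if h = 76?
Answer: 49705/49926 + I*√89/49926 ≈ 0.99557 + 0.00018896*I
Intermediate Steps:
C = -89 (C = -4 - 85 = -89)
R(X) = I*√89 (R(X) = √(0² - 89) = √(0 - 89) = √(-89) = I*√89)
(49705 + R(h))/(17399 + 32527) = (49705 + I*√89)/(17399 + 32527) = (49705 + I*√89)/49926 = (49705 + I*√89)*(1/49926) = 49705/49926 + I*√89/49926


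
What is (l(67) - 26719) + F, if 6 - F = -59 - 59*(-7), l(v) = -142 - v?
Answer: -27276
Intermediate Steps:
F = -348 (F = 6 - (-59 - 59*(-7)) = 6 - (-59 + 413) = 6 - 1*354 = 6 - 354 = -348)
(l(67) - 26719) + F = ((-142 - 1*67) - 26719) - 348 = ((-142 - 67) - 26719) - 348 = (-209 - 26719) - 348 = -26928 - 348 = -27276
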